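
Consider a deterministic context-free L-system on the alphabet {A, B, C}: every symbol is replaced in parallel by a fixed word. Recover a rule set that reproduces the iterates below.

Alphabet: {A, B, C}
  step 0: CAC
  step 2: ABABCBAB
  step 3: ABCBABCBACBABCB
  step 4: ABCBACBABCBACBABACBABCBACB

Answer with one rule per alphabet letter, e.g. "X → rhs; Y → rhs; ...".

  step 3 ⇒ step 4: ABCBABCBACBABCB ⇒ AB·CB·A·CB·AB·CB·A·CB·AB·A·CB·AB·CB·A·CB
    A ↦ AB
    B ↦ CB
    C ↦ A

A->AB, B->CB, C->A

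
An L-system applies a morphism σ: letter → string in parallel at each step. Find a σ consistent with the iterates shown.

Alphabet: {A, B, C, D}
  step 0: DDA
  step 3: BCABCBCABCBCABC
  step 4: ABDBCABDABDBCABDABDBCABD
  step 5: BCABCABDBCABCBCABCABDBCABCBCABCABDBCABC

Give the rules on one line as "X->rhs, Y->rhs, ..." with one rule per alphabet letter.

A->BC, B->A, C->BD, D->BC

  step 4 ⇒ step 5: ABDBCABDABDBCABDABDBCABD ⇒ BC·A·BC·A·BD·BC·A·BC·BC·A·BC·A·BD·BC·A·BC·BC·A·BC·A·BD·BC·A·BC
    A ↦ BC
    B ↦ A
    C ↦ BD
    D ↦ BC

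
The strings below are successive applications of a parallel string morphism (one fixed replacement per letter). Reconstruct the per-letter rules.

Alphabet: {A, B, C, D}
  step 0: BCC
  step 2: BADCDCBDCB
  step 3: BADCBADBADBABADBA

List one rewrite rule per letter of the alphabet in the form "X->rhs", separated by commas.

  step 2 ⇒ step 3: BADCDCBDCB ⇒ BA·DC·B·AD·B·AD·BA·B·AD·BA
    A ↦ DC
    B ↦ BA
    C ↦ AD
    D ↦ B

A->DC, B->BA, C->AD, D->B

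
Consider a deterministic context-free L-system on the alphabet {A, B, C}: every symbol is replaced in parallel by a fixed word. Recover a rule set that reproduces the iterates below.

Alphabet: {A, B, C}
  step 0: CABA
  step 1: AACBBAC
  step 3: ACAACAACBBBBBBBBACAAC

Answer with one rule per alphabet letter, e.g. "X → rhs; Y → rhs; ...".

A->AC, B->BB, C->A

  step 0 ⇒ step 1: CABA ⇒ A·AC·BB·AC
    A ↦ AC
    B ↦ BB
    C ↦ A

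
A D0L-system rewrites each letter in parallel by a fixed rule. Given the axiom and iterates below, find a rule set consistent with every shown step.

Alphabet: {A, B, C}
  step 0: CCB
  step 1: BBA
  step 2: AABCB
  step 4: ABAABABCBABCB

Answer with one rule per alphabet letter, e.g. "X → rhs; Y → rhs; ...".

A->BCB, B->A, C->B

  step 1 ⇒ step 2: BBA ⇒ A·A·BCB
    A ↦ BCB
    B ↦ A
  step 0 ⇒ step 1: CCB ⇒ B·B·A
    C ↦ B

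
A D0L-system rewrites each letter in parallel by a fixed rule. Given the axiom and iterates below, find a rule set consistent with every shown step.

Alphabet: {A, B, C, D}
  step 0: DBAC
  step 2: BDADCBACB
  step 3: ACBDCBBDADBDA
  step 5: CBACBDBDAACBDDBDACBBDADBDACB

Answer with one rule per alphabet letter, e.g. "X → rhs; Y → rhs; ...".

A->D, B->A, C->BD, D->CB

  step 2 ⇒ step 3: BDADCBACB ⇒ A·CB·D·CB·BD·A·D·BD·A
    A ↦ D
    B ↦ A
    C ↦ BD
    D ↦ CB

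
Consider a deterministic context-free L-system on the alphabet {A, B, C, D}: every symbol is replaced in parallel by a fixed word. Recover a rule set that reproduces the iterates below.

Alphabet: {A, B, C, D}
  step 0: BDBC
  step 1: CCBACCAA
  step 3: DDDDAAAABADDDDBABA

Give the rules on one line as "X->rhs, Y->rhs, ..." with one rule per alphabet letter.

  step 0 ⇒ step 1: BDBC ⇒ CC·BA·CC·AA
    B ↦ CC
    C ↦ AA
    D ↦ BA
    A ↦ D  (constrained at step 1)

A->D, B->CC, C->AA, D->BA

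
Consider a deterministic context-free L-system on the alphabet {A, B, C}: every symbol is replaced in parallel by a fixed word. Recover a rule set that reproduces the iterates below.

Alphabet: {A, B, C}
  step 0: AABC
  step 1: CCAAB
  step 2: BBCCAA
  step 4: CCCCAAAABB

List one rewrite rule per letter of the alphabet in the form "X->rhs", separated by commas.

A->C, B->AA, C->B

  step 1 ⇒ step 2: CCAAB ⇒ B·B·C·C·AA
    A ↦ C
    B ↦ AA
    C ↦ B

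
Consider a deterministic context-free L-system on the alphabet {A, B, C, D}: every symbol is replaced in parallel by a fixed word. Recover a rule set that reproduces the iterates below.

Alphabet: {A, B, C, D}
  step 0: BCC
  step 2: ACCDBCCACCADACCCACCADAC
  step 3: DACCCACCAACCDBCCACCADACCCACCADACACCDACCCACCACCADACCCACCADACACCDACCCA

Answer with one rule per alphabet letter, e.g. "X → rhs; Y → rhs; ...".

  step 2 ⇒ step 3: ACCDBCCACCADACCCACCADAC ⇒ DAC·CCA·CCA·ACC·DB·CCA·CCA·DAC·CCA·CCA·DAC·ACC·DAC·CCA·CCA·CCA·DAC·CCA·CCA·DAC·ACC·DAC·CCA
    A ↦ DAC
    B ↦ DB
    C ↦ CCA
    D ↦ ACC

A->DAC, B->DB, C->CCA, D->ACC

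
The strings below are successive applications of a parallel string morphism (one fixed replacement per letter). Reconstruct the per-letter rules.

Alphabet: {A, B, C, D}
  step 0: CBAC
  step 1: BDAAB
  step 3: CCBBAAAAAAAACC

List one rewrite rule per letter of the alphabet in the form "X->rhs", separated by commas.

  step 0 ⇒ step 1: CBAC ⇒ B·D·AA·B
    A ↦ AA
    B ↦ D
    C ↦ B
    D ↦ CC  (constrained at step 1)

A->AA, B->D, C->B, D->CC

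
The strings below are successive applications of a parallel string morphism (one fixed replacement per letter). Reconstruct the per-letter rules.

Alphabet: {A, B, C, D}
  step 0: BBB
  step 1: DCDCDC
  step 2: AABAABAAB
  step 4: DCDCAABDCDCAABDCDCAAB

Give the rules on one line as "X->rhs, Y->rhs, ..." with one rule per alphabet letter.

  step 1 ⇒ step 2: DCDCDC ⇒ AA·B·AA·B·AA·B
    C ↦ B
    D ↦ AA
    A ↦ B  (constrained at step 2)
  step 0 ⇒ step 1: BBB ⇒ DC·DC·DC
    B ↦ DC

A->B, B->DC, C->B, D->AA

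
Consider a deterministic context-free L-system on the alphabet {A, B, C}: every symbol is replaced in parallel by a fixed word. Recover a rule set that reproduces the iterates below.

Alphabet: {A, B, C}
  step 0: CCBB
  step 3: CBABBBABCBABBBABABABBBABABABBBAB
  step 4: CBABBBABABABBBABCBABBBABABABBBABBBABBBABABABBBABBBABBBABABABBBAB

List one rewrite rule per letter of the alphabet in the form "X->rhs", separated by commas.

  step 3 ⇒ step 4: CBABBBABCBABBBABABABBBABABABBBAB ⇒ CB·AB·BB·AB·AB·AB·BB·AB·CB·AB·BB·AB·AB·AB·BB·AB·BB·AB·BB·AB·AB·AB·BB·AB·BB·AB·BB·AB·AB·AB·BB·AB
    A ↦ BB
    B ↦ AB
    C ↦ CB

A->BB, B->AB, C->CB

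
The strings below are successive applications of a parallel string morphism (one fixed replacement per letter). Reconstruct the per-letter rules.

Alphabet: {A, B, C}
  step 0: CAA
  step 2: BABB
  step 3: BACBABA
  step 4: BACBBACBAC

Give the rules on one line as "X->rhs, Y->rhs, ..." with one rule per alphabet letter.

  step 3 ⇒ step 4: BACBABA ⇒ BA·C·B·BA·C·BA·C
    A ↦ C
    B ↦ BA
    C ↦ B

A->C, B->BA, C->B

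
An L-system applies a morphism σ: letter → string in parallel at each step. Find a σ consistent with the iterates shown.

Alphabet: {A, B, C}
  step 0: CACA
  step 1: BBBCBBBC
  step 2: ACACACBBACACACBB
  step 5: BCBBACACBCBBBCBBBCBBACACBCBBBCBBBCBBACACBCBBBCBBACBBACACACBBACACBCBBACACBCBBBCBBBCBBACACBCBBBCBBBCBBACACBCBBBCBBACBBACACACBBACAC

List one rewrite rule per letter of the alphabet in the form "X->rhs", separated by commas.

  step 1 ⇒ step 2: BBBCBBBC ⇒ AC·AC·AC·BB·AC·AC·AC·BB
    B ↦ AC
    C ↦ BB
  step 0 ⇒ step 1: CACA ⇒ BB·BC·BB·BC
    A ↦ BC

A->BC, B->AC, C->BB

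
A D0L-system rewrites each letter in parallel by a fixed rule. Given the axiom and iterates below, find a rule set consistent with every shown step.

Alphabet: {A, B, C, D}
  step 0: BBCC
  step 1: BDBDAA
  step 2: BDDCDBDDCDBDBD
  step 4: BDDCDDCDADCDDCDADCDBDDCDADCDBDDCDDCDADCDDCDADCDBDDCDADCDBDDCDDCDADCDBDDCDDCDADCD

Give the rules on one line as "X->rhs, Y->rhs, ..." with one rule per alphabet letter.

  step 1 ⇒ step 2: BDBDAA ⇒ BD·DCD·BD·DCD·BD·BD
    A ↦ BD
    B ↦ BD
    D ↦ DCD
  step 0 ⇒ step 1: BBCC ⇒ BD·BD·A·A
    C ↦ A

A->BD, B->BD, C->A, D->DCD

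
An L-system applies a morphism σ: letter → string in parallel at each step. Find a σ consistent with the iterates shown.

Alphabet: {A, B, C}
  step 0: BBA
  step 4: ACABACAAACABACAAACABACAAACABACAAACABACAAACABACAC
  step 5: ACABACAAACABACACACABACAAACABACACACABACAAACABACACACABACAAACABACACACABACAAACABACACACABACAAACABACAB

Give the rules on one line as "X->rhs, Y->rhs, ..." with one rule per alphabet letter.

  step 4 ⇒ step 5: ACABACAAACABACAAACABACAAACABACAAACABACAAACABACAC ⇒ AC·AB·AC·AA·AC·AB·AC·AC·AC·AB·AC·AA·AC·AB·AC·AC·AC·AB·AC·AA·AC·AB·AC·AC·AC·AB·AC·AA·AC·AB·AC·AC·AC·AB·AC·AA·AC·AB·AC·AC·AC·AB·AC·AA·AC·AB·AC·AB
    A ↦ AC
    B ↦ AA
    C ↦ AB

A->AC, B->AA, C->AB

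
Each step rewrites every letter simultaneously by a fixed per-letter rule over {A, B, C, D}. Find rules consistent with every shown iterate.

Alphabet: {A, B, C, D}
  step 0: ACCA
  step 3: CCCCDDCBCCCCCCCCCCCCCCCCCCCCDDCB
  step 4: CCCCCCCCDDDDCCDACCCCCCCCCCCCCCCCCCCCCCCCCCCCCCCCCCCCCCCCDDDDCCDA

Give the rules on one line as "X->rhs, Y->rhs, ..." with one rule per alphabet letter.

  step 3 ⇒ step 4: CCCCDDCBCCCCCCCCCCCCCCCCCCCCDDCB ⇒ CC·CC·CC·CC·DD·DD·CC·DA·CC·CC·CC·CC·CC·CC·CC·CC·CC·CC·CC·CC·CC·CC·CC·CC·CC·CC·CC·CC·DD·DD·CC·DA
    B ↦ DA
    C ↦ CC
    D ↦ DD
    A ↦ CB  (constrained at step 0)

A->CB, B->DA, C->CC, D->DD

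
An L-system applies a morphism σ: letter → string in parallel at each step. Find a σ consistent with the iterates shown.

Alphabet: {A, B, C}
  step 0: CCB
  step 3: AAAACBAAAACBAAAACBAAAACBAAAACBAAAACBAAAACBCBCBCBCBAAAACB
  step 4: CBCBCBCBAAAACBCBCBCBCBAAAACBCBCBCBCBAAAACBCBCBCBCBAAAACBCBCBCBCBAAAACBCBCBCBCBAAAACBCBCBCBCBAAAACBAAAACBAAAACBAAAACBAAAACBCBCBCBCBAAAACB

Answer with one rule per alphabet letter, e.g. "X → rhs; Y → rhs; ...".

A->CB, B->ACB, C->AAA

  step 3 ⇒ step 4: AAAACBAAAACBAAAACBAAAACBAAAACBAAAACBAAAACBCBCBCBCBAAAACB ⇒ CB·CB·CB·CB·AAA·ACB·CB·CB·CB·CB·AAA·ACB·CB·CB·CB·CB·AAA·ACB·CB·CB·CB·CB·AAA·ACB·CB·CB·CB·CB·AAA·ACB·CB·CB·CB·CB·AAA·ACB·CB·CB·CB·CB·AAA·ACB·AAA·ACB·AAA·ACB·AAA·ACB·AAA·ACB·CB·CB·CB·CB·AAA·ACB
    A ↦ CB
    B ↦ ACB
    C ↦ AAA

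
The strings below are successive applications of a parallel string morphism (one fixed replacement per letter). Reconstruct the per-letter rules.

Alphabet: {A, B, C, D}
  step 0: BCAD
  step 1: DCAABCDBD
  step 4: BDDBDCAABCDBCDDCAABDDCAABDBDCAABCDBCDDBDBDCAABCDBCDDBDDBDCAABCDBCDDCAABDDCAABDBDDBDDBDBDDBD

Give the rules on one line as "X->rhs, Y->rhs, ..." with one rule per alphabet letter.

  step 0 ⇒ step 1: BCAD ⇒ D·CAA·BCD·BD
    A ↦ BCD
    B ↦ D
    C ↦ CAA
    D ↦ BD

A->BCD, B->D, C->CAA, D->BD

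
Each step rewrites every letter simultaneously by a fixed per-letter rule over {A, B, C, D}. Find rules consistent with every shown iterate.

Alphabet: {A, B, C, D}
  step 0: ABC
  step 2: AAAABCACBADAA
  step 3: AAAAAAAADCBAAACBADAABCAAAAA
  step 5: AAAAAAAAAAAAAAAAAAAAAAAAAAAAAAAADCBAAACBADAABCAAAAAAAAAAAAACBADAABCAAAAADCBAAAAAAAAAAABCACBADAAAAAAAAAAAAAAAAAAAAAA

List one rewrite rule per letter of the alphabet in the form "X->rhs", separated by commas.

A->AA, B->D, C->CBA, D->BCA

  step 2 ⇒ step 3: AAAABCACBADAA ⇒ AA·AA·AA·AA·D·CBA·AA·CBA·D·AA·BCA·AA·AA
    A ↦ AA
    B ↦ D
    C ↦ CBA
    D ↦ BCA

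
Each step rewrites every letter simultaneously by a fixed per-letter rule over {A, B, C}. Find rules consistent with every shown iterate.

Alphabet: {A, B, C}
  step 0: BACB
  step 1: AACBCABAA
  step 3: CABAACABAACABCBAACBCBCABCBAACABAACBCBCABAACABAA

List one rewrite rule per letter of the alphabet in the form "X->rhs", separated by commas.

  step 0 ⇒ step 1: BACB ⇒ AA·CB·CAB·AA
    A ↦ CB
    B ↦ AA
    C ↦ CAB

A->CB, B->AA, C->CAB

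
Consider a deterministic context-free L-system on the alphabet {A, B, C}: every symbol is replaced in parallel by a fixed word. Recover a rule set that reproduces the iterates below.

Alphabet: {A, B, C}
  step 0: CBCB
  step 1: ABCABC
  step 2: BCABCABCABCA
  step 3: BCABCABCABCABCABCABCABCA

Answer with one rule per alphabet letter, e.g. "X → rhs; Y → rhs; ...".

  step 2 ⇒ step 3: BCABCABCABCA ⇒ BC·A·BCA·BC·A·BCA·BC·A·BCA·BC·A·BCA
    A ↦ BCA
    B ↦ BC
    C ↦ A

A->BCA, B->BC, C->A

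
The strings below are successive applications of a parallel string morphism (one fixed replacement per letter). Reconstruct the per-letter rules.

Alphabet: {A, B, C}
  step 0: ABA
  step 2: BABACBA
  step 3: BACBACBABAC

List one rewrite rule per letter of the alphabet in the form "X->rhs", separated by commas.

  step 2 ⇒ step 3: BABACBA ⇒ BA·C·BA·C·BA·BA·C
    A ↦ C
    B ↦ BA
    C ↦ BA

A->C, B->BA, C->BA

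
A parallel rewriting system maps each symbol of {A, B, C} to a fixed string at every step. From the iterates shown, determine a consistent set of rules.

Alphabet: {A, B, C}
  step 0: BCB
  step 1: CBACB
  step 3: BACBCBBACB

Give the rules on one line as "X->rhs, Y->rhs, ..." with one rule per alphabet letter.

A->B, B->CB, C->A

  step 0 ⇒ step 1: BCB ⇒ CB·A·CB
    B ↦ CB
    C ↦ A
    A ↦ B  (constrained at step 1)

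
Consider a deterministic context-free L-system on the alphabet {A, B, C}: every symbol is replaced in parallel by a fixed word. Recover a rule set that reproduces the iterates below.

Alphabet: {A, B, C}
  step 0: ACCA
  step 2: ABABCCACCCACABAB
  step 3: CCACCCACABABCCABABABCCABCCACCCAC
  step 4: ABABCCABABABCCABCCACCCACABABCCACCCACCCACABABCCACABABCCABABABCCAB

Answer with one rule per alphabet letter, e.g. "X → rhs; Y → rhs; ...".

A->CC, B->AC, C->AB

  step 3 ⇒ step 4: CCACCCACABABCCABABABCCABCCACCCAC ⇒ AB·AB·CC·AB·AB·AB·CC·AB·CC·AC·CC·AC·AB·AB·CC·AC·CC·AC·CC·AC·AB·AB·CC·AC·AB·AB·CC·AB·AB·AB·CC·AB
    A ↦ CC
    B ↦ AC
    C ↦ AB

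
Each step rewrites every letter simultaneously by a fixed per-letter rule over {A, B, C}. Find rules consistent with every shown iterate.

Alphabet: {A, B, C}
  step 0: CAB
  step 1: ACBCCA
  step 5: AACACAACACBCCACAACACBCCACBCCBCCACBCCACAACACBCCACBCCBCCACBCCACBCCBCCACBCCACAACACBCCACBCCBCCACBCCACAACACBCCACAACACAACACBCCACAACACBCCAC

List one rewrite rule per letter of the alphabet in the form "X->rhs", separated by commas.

A->BCC, B->A, C->AC

  step 0 ⇒ step 1: CAB ⇒ AC·BCC·A
    A ↦ BCC
    B ↦ A
    C ↦ AC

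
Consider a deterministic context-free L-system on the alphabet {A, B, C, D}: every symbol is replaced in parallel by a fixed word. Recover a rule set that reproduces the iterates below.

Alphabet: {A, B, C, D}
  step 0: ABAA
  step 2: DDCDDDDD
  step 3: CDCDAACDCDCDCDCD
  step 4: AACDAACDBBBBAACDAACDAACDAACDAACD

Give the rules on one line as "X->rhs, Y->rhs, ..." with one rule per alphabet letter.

A->BB, B->D, C->AA, D->CD

  step 3 ⇒ step 4: CDCDAACDCDCDCDCD ⇒ AA·CD·AA·CD·BB·BB·AA·CD·AA·CD·AA·CD·AA·CD·AA·CD
    A ↦ BB
    C ↦ AA
    D ↦ CD
    B ↦ D  (constrained at step 0)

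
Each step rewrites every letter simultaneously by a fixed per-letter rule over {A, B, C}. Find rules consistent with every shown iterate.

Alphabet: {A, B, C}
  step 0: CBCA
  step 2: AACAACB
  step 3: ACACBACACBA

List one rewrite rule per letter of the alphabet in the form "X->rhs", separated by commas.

  step 2 ⇒ step 3: AACAACB ⇒ AC·AC·B·AC·AC·B·A
    A ↦ AC
    B ↦ A
    C ↦ B

A->AC, B->A, C->B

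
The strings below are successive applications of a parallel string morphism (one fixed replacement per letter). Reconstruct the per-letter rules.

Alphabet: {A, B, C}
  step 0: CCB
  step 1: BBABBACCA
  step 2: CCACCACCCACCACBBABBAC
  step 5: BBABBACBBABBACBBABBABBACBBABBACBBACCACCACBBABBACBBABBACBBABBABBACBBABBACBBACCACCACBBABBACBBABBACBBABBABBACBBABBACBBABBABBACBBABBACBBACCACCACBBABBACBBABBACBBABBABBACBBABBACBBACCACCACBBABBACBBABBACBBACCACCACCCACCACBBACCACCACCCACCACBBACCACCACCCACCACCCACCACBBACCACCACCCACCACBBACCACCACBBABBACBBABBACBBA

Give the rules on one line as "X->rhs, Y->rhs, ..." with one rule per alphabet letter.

A->C, B->CCA, C->BBA

  step 1 ⇒ step 2: BBABBACCA ⇒ CCA·CCA·C·CCA·CCA·C·BBA·BBA·C
    A ↦ C
    B ↦ CCA
    C ↦ BBA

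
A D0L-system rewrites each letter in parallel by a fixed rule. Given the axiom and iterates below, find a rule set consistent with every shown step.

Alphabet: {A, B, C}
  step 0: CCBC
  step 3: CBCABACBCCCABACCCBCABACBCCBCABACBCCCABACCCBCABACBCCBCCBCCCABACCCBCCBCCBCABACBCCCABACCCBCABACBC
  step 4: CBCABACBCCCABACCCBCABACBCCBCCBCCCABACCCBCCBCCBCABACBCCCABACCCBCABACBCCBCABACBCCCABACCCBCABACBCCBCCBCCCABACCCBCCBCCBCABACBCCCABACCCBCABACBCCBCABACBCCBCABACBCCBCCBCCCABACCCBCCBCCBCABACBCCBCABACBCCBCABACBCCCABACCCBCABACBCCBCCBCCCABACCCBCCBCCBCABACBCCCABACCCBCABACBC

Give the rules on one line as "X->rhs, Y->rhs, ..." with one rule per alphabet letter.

A->CC, B->ABA, C->CBC

  step 3 ⇒ step 4: CBCABACBCCCABACCCBCABACBCCBCABACBCCCABACCCBCABACBCCBCCBCCCABACCCBCCBCCBCABACBCCCABACCCBCABACBC ⇒ CBC·ABA·CBC·CC·ABA·CC·CBC·ABA·CBC·CBC·CBC·CC·ABA·CC·CBC·CBC·CBC·ABA·CBC·CC·ABA·CC·CBC·ABA·CBC·CBC·ABA·CBC·CC·ABA·CC·CBC·ABA·CBC·CBC·CBC·CC·ABA·CC·CBC·CBC·CBC·ABA·CBC·CC·ABA·CC·CBC·ABA·CBC·CBC·ABA·CBC·CBC·ABA·CBC·CBC·CBC·CC·ABA·CC·CBC·CBC·CBC·ABA·CBC·CBC·ABA·CBC·CBC·ABA·CBC·CC·ABA·CC·CBC·ABA·CBC·CBC·CBC·CC·ABA·CC·CBC·CBC·CBC·ABA·CBC·CC·ABA·CC·CBC·ABA·CBC
    A ↦ CC
    B ↦ ABA
    C ↦ CBC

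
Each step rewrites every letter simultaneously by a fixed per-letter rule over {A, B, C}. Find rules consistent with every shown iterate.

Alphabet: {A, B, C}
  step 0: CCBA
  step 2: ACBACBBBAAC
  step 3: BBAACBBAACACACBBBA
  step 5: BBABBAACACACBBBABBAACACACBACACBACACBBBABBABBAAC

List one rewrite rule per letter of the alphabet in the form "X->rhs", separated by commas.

A->B, B->AC, C->BA

  step 2 ⇒ step 3: ACBACBBBAAC ⇒ B·BA·AC·B·BA·AC·AC·AC·B·B·BA
    A ↦ B
    B ↦ AC
    C ↦ BA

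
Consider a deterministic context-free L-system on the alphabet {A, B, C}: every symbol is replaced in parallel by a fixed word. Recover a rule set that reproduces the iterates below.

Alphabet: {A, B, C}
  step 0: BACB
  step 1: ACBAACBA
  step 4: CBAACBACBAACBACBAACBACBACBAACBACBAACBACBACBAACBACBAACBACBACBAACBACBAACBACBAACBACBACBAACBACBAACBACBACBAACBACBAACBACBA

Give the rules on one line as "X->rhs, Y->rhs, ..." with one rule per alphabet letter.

A->CBA, B->A, C->ACB

  step 0 ⇒ step 1: BACB ⇒ A·CBA·ACB·A
    A ↦ CBA
    B ↦ A
    C ↦ ACB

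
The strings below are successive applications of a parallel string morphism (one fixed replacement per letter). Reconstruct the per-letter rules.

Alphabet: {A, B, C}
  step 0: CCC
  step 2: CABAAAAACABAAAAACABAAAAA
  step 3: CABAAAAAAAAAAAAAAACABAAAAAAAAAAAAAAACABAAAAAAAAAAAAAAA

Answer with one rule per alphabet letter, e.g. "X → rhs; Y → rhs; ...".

  step 2 ⇒ step 3: CABAAAAACABAAAAACABAAAAA ⇒ CAB·AA·AAA·AA·AA·AA·AA·AA·CAB·AA·AAA·AA·AA·AA·AA·AA·CAB·AA·AAA·AA·AA·AA·AA·AA
    A ↦ AA
    B ↦ AAA
    C ↦ CAB

A->AA, B->AAA, C->CAB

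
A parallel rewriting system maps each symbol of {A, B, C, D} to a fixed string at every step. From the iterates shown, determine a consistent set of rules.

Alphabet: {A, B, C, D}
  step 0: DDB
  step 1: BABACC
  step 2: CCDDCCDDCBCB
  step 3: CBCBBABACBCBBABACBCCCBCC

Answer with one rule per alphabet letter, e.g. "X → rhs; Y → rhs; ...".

  step 2 ⇒ step 3: CCDDCCDDCBCB ⇒ CB·CB·BA·BA·CB·CB·BA·BA·CB·CC·CB·CC
    B ↦ CC
    C ↦ CB
    D ↦ BA
  step 1 ⇒ step 2: BABACC ⇒ CC·DD·CC·DD·CB·CB
    A ↦ DD

A->DD, B->CC, C->CB, D->BA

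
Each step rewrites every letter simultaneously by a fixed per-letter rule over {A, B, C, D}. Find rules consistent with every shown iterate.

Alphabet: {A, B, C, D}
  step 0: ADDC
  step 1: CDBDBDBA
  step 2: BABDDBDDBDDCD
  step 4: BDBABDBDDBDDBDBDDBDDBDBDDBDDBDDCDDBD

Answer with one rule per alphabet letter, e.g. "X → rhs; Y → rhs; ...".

  step 1 ⇒ step 2: CDBDBDBA ⇒ BA·BD·D·BD·D·BD·D·CD
    A ↦ CD
    B ↦ D
    C ↦ BA
    D ↦ BD

A->CD, B->D, C->BA, D->BD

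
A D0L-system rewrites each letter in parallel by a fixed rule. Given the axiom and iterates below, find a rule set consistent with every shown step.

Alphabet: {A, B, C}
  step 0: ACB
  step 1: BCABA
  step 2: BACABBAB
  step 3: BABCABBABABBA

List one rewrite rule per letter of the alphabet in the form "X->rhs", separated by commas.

A->B, B->BA, C->CA

  step 2 ⇒ step 3: BACABBAB ⇒ BA·B·CA·B·BA·BA·B·BA
    A ↦ B
    B ↦ BA
    C ↦ CA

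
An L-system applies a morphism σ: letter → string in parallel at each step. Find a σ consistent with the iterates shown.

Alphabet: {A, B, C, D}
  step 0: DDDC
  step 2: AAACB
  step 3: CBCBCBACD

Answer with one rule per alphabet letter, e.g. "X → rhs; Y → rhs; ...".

A->CB, B->CD, C->A, D->C

  step 2 ⇒ step 3: AAACB ⇒ CB·CB·CB·A·CD
    A ↦ CB
    B ↦ CD
    C ↦ A
    D ↦ C  (constrained at step 0)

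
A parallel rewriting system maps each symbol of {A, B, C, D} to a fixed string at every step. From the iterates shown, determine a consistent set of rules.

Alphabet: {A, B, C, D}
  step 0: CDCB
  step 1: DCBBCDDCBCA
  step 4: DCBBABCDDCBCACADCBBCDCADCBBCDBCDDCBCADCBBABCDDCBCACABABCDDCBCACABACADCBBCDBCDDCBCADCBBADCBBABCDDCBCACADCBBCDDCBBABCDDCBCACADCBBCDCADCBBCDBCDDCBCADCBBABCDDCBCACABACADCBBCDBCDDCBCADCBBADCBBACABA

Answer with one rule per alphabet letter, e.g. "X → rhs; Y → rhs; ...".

A->BA, B->CA, C->DCB, D->BCD

  step 0 ⇒ step 1: CDCB ⇒ DCB·BCD·DCB·CA
    B ↦ CA
    C ↦ DCB
    D ↦ BCD
    A ↦ BA  (constrained at step 1)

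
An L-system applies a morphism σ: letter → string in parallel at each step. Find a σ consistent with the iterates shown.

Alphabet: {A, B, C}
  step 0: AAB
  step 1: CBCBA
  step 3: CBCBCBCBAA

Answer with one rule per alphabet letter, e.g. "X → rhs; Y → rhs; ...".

  step 0 ⇒ step 1: AAB ⇒ CB·CB·A
    A ↦ CB
    B ↦ A
    C ↦ A  (constrained at step 1)

A->CB, B->A, C->A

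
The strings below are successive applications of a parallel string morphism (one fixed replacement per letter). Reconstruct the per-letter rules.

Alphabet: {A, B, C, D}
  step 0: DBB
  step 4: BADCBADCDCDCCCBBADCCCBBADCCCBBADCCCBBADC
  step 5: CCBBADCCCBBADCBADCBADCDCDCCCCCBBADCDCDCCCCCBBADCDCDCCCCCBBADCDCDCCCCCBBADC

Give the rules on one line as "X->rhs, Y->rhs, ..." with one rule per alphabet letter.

A->B, B->CC, C->DC, D->BA

  step 4 ⇒ step 5: BADCBADCDCDCCCBBADCCCBBADCCCBBADCCCBBADC ⇒ CC·B·BA·DC·CC·B·BA·DC·BA·DC·BA·DC·DC·DC·CC·CC·B·BA·DC·DC·DC·CC·CC·B·BA·DC·DC·DC·CC·CC·B·BA·DC·DC·DC·CC·CC·B·BA·DC
    A ↦ B
    B ↦ CC
    C ↦ DC
    D ↦ BA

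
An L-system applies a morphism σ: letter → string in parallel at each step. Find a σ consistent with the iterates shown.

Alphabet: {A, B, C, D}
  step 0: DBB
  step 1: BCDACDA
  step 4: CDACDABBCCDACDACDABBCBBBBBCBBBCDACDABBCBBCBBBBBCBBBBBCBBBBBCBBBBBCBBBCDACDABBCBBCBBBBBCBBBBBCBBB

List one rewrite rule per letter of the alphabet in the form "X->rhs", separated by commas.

  step 0 ⇒ step 1: DBB ⇒ B·CDA·CDA
    B ↦ CDA
    D ↦ B
    A ↦ BB  (constrained at step 1)
    C ↦ BBC  (constrained at step 1)

A->BB, B->CDA, C->BBC, D->B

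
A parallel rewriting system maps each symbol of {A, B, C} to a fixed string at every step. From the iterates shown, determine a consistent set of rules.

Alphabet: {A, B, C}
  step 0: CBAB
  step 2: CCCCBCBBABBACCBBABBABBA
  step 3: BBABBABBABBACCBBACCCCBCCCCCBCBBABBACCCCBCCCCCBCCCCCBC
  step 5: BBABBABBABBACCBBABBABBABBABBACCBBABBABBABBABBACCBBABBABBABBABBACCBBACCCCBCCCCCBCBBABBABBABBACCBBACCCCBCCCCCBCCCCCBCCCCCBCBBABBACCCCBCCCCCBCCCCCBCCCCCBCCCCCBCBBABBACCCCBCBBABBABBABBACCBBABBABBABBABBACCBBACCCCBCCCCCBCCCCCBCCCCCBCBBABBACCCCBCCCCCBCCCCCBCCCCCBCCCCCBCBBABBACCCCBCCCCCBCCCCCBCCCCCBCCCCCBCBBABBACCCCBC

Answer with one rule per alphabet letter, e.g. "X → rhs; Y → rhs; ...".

  step 2 ⇒ step 3: CCCCBCBBABBACCBBABBABBA ⇒ BBA·BBA·BBA·BBA·CC·BBA·CC·CC·BC·CC·CC·BC·BBA·BBA·CC·CC·BC·CC·CC·BC·CC·CC·BC
    A ↦ BC
    B ↦ CC
    C ↦ BBA

A->BC, B->CC, C->BBA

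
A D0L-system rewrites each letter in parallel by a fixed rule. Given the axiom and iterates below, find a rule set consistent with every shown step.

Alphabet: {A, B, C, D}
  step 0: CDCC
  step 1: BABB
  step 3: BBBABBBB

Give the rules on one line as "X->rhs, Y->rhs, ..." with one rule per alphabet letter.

  step 0 ⇒ step 1: CDCC ⇒ B·A·B·B
    C ↦ B
    D ↦ A
    A ↦ CD  (constrained at step 1)
    B ↦ CC  (constrained at step 1)

A->CD, B->CC, C->B, D->A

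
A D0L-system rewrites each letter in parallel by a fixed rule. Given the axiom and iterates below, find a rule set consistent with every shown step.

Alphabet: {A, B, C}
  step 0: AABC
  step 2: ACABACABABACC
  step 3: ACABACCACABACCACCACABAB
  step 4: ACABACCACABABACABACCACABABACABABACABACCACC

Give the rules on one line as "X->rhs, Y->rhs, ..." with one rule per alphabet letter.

  step 3 ⇒ step 4: ACABACCACABACCACCACABAB ⇒ AC·AB·AC·C·AC·AB·AB·AC·AB·AC·C·AC·AB·AB·AC·AB·AB·AC·AB·AC·C·AC·C
    A ↦ AC
    B ↦ C
    C ↦ AB

A->AC, B->C, C->AB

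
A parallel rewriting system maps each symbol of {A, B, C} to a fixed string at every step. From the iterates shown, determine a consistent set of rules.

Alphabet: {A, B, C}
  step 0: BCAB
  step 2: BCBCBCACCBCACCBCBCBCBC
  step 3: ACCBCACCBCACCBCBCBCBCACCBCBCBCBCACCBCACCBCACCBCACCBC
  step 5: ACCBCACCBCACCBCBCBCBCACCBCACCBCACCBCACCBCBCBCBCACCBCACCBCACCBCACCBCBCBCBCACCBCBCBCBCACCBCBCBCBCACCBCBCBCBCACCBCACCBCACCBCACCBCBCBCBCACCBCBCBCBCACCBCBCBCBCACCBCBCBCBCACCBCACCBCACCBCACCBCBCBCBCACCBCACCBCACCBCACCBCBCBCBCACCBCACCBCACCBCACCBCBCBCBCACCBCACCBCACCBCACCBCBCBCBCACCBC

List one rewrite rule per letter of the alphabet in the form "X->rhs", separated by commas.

  step 2 ⇒ step 3: BCBCBCACCBCACCBCBCBCBC ⇒ ACC·BC·ACC·BC·ACC·BC·BC·BC·BC·ACC·BC·BC·BC·BC·ACC·BC·ACC·BC·ACC·BC·ACC·BC
    A ↦ BC
    B ↦ ACC
    C ↦ BC

A->BC, B->ACC, C->BC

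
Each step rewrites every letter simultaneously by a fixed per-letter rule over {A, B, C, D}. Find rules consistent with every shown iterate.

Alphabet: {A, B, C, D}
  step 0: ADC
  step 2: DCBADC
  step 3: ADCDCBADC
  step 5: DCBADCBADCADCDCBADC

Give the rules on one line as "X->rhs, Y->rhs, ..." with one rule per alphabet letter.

A->B, B->DC, C->DC, D->A

  step 2 ⇒ step 3: DCBADC ⇒ A·DC·DC·B·A·DC
    A ↦ B
    B ↦ DC
    C ↦ DC
    D ↦ A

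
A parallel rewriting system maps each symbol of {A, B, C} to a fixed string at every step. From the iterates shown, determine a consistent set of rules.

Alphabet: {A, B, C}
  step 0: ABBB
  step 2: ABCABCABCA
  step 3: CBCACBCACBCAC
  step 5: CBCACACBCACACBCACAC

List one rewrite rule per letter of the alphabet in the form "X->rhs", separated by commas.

  step 2 ⇒ step 3: ABCABCABCA ⇒ C·BC·A·C·BC·A·C·BC·A·C
    A ↦ C
    B ↦ BC
    C ↦ A

A->C, B->BC, C->A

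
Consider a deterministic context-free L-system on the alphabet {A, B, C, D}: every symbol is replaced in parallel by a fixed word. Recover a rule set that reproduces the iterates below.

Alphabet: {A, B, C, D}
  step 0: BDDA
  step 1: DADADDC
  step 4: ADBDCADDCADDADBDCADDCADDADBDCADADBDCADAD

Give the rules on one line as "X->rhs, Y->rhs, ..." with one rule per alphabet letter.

  step 0 ⇒ step 1: BDDA ⇒ D·AD·AD·DC
    A ↦ DC
    B ↦ D
    D ↦ AD
    C ↦ B  (constrained at step 1)

A->DC, B->D, C->B, D->AD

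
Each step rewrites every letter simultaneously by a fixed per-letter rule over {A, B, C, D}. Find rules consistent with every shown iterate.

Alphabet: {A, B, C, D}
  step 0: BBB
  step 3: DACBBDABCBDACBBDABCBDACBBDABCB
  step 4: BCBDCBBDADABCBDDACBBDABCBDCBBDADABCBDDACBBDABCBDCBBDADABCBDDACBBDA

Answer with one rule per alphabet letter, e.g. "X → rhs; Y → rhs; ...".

A->D, B->DA, C->CBB, D->BCB

  step 3 ⇒ step 4: DACBBDABCBDACBBDABCBDACBBDABCB ⇒ BCB·D·CBB·DA·DA·BCB·D·DA·CBB·DA·BCB·D·CBB·DA·DA·BCB·D·DA·CBB·DA·BCB·D·CBB·DA·DA·BCB·D·DA·CBB·DA
    A ↦ D
    B ↦ DA
    C ↦ CBB
    D ↦ BCB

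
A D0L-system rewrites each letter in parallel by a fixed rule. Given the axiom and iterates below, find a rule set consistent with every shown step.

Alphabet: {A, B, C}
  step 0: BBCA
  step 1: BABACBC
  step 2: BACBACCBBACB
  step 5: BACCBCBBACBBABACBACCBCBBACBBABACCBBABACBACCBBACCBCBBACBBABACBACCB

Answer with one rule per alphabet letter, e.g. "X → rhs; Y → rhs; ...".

  step 1 ⇒ step 2: BABACBC ⇒ BA·C·BA·C·CB·BA·CB
    A ↦ C
    B ↦ BA
    C ↦ CB

A->C, B->BA, C->CB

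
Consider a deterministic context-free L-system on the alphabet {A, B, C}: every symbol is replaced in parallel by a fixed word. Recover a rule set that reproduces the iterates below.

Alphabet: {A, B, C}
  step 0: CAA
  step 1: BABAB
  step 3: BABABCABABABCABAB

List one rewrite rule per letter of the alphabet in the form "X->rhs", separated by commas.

A->AB, B->CA, C->B

  step 0 ⇒ step 1: CAA ⇒ B·AB·AB
    A ↦ AB
    C ↦ B
    B ↦ CA  (constrained at step 1)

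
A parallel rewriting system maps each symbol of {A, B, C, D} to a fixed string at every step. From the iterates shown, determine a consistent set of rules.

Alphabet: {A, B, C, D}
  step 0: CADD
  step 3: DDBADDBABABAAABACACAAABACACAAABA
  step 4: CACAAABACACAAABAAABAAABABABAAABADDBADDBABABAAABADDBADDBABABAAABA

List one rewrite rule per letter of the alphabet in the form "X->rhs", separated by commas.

A->BA, B->AA, C->DD, D->CA

  step 3 ⇒ step 4: DDBADDBABABAAABACACAAABACACAAABA ⇒ CA·CA·AA·BA·CA·CA·AA·BA·AA·BA·AA·BA·BA·BA·AA·BA·DD·BA·DD·BA·BA·BA·AA·BA·DD·BA·DD·BA·BA·BA·AA·BA
    A ↦ BA
    B ↦ AA
    C ↦ DD
    D ↦ CA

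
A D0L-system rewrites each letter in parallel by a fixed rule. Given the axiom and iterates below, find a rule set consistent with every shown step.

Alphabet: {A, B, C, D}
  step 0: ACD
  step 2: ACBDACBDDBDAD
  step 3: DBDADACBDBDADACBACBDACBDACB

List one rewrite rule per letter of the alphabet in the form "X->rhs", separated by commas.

A->D, B->D, C->BDA, D->ACB

  step 2 ⇒ step 3: ACBDACBDDBDAD ⇒ D·BDA·D·ACB·D·BDA·D·ACB·ACB·D·ACB·D·ACB
    A ↦ D
    B ↦ D
    C ↦ BDA
    D ↦ ACB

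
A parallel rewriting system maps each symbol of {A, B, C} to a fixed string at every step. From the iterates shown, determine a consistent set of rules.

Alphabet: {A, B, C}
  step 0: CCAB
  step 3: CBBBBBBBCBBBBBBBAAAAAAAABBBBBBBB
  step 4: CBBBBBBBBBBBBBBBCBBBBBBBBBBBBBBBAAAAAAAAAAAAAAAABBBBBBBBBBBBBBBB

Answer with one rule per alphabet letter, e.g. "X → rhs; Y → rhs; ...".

A->AA, B->BB, C->CB

  step 3 ⇒ step 4: CBBBBBBBCBBBBBBBAAAAAAAABBBBBBBB ⇒ CB·BB·BB·BB·BB·BB·BB·BB·CB·BB·BB·BB·BB·BB·BB·BB·AA·AA·AA·AA·AA·AA·AA·AA·BB·BB·BB·BB·BB·BB·BB·BB
    A ↦ AA
    B ↦ BB
    C ↦ CB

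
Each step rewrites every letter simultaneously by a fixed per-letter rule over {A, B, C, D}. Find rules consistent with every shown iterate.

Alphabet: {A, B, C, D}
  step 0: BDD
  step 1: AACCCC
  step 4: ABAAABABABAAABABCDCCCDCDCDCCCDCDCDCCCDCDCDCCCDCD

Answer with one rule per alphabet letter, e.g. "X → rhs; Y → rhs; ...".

A->AB, B->AA, C->CD, D->CC

  step 0 ⇒ step 1: BDD ⇒ AA·CC·CC
    B ↦ AA
    D ↦ CC
    A ↦ AB  (constrained at step 1)
    C ↦ CD  (constrained at step 1)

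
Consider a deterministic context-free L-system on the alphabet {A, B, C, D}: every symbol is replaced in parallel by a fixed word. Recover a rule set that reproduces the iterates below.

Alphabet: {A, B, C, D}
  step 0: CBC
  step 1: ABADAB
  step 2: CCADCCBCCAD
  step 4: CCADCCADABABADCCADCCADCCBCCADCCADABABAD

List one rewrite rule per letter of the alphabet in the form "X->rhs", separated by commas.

  step 1 ⇒ step 2: ABADAB ⇒ CC·AD·CC·B·CC·AD
    A ↦ CC
    B ↦ AD
    D ↦ B
  step 0 ⇒ step 1: CBC ⇒ AB·AD·AB
    C ↦ AB

A->CC, B->AD, C->AB, D->B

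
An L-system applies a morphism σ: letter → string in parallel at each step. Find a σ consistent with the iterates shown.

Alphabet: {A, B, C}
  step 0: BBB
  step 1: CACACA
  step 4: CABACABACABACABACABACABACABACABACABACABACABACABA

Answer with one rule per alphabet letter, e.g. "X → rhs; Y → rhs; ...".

  step 0 ⇒ step 1: BBB ⇒ CA·CA·CA
    B ↦ CA
    A ↦ BA  (constrained at step 1)
    C ↦ CA  (constrained at step 1)

A->BA, B->CA, C->CA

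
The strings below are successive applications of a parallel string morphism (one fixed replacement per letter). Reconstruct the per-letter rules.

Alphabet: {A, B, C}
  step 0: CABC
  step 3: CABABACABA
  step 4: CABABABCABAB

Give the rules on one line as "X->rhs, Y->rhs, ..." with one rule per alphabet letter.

A->B, B->A, C->CA

  step 3 ⇒ step 4: CABABACABA ⇒ CA·B·A·B·A·B·CA·B·A·B
    A ↦ B
    B ↦ A
    C ↦ CA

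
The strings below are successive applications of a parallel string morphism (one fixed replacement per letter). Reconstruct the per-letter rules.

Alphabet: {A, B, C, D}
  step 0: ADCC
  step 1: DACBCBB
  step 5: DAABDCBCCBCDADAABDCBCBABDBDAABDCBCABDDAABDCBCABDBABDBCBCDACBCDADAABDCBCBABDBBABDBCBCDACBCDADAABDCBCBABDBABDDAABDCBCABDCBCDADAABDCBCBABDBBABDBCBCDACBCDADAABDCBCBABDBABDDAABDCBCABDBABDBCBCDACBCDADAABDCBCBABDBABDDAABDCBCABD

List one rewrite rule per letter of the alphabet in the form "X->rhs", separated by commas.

  step 0 ⇒ step 1: ADCC ⇒ DA·CBC·B·B
    A ↦ DA
    C ↦ B
    D ↦ CBC
    B ↦ ABD  (constrained at step 1)

A->DA, B->ABD, C->B, D->CBC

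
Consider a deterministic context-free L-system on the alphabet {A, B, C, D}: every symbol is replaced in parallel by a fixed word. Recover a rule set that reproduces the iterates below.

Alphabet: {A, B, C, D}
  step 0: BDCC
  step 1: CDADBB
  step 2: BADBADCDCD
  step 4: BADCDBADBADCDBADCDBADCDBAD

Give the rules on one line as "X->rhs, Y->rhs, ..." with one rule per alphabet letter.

  step 1 ⇒ step 2: CDADBB ⇒ B·AD·B·AD·CD·CD
    A ↦ B
    B ↦ CD
    C ↦ B
    D ↦ AD

A->B, B->CD, C->B, D->AD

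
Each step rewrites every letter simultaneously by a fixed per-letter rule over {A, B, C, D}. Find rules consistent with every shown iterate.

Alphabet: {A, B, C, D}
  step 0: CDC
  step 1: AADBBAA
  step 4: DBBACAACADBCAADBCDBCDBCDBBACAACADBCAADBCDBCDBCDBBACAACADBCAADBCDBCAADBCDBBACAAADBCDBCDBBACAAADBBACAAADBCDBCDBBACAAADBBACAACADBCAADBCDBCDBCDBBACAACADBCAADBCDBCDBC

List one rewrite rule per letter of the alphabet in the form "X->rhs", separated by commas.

A->DBC, B->ACA, C->AA, D->DBB

  step 0 ⇒ step 1: CDC ⇒ AA·DBB·AA
    C ↦ AA
    D ↦ DBB
    A ↦ DBC  (constrained at step 1)
    B ↦ ACA  (constrained at step 1)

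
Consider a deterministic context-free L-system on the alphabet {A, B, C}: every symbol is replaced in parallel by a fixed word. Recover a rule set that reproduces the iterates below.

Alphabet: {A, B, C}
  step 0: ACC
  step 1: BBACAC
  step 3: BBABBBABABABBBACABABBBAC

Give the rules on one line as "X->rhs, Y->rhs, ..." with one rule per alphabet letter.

  step 0 ⇒ step 1: ACC ⇒ BB·AC·AC
    A ↦ BB
    C ↦ AC
    B ↦ AB  (constrained at step 1)

A->BB, B->AB, C->AC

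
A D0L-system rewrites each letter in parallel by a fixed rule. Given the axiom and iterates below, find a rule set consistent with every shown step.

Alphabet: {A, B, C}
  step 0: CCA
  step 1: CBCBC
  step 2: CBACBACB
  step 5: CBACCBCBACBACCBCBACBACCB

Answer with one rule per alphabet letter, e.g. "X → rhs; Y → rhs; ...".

  step 1 ⇒ step 2: CBCBC ⇒ CB·A·CB·A·CB
    B ↦ A
    C ↦ CB
  step 0 ⇒ step 1: CCA ⇒ CB·CB·C
    A ↦ C

A->C, B->A, C->CB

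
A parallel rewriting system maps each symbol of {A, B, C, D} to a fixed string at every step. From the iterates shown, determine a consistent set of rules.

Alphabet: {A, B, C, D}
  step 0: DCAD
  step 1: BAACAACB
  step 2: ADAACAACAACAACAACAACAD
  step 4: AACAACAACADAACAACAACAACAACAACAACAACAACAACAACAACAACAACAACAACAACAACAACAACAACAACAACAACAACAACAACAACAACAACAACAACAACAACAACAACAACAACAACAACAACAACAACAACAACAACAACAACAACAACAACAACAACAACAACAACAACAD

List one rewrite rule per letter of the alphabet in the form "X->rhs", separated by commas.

A->AAC, B->AD, C->AAC, D->B

  step 1 ⇒ step 2: BAACAACB ⇒ AD·AAC·AAC·AAC·AAC·AAC·AAC·AD
    A ↦ AAC
    B ↦ AD
    C ↦ AAC
  step 0 ⇒ step 1: DCAD ⇒ B·AAC·AAC·B
    D ↦ B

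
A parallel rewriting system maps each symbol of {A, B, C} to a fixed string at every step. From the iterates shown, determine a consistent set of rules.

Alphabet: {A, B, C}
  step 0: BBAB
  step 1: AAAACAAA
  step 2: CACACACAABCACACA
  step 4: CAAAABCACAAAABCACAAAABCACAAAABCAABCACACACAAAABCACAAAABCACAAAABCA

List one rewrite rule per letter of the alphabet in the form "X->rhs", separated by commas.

  step 1 ⇒ step 2: AAAACAAA ⇒ CA·CA·CA·CA·AB·CA·CA·CA
    A ↦ CA
    C ↦ AB
  step 0 ⇒ step 1: BBAB ⇒ AA·AA·CA·AA
    B ↦ AA

A->CA, B->AA, C->AB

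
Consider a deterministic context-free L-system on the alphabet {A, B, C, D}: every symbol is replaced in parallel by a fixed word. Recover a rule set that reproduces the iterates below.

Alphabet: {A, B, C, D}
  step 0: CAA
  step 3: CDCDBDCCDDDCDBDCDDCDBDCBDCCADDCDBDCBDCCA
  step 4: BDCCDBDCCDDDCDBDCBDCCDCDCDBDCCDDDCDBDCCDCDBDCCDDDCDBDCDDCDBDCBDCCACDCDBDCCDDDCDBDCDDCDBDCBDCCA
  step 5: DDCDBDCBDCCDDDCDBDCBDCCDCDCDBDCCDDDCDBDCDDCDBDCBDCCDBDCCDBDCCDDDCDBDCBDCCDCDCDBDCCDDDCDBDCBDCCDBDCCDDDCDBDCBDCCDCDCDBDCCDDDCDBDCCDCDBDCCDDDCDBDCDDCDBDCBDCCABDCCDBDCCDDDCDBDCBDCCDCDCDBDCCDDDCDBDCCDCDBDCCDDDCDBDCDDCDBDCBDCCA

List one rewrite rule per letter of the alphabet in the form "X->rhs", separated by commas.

A->CA, B->DD, C->BDC, D->CD

  step 4 ⇒ step 5: BDCCDBDCCDDDCDBDCBDCCDCDCDBDCCDDDCDBDCCDCDBDCCDDDCDBDCDDCDBDCBDCCACDCDBDCCDDDCDBDCDDCDBDCBDCCA ⇒ DD·CD·BDC·BDC·CD·DD·CD·BDC·BDC·CD·CD·CD·BDC·CD·DD·CD·BDC·DD·CD·BDC·BDC·CD·BDC·CD·BDC·CD·DD·CD·BDC·BDC·CD·CD·CD·BDC·CD·DD·CD·BDC·BDC·CD·BDC·CD·DD·CD·BDC·BDC·CD·CD·CD·BDC·CD·DD·CD·BDC·CD·CD·BDC·CD·DD·CD·BDC·DD·CD·BDC·BDC·CA·BDC·CD·BDC·CD·DD·CD·BDC·BDC·CD·CD·CD·BDC·CD·DD·CD·BDC·CD·CD·BDC·CD·DD·CD·BDC·DD·CD·BDC·BDC·CA
    A ↦ CA
    B ↦ DD
    C ↦ BDC
    D ↦ CD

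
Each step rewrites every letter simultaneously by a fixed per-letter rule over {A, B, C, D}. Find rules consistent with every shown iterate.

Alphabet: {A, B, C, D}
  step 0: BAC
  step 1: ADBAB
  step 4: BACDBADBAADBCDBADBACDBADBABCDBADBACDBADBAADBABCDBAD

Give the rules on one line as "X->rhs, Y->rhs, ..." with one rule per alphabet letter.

A->BA, B->AD, C->B, D->CDB

  step 0 ⇒ step 1: BAC ⇒ AD·BA·B
    A ↦ BA
    B ↦ AD
    C ↦ B
    D ↦ CDB  (constrained at step 1)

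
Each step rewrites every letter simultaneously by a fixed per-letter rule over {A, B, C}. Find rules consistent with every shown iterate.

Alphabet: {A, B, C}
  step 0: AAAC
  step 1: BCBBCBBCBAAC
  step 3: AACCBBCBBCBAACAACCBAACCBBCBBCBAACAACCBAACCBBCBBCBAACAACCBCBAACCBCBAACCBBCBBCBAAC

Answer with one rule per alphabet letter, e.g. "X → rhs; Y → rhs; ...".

  step 0 ⇒ step 1: AAAC ⇒ BCB·BCB·BCB·AAC
    A ↦ BCB
    C ↦ AAC
    B ↦ CB  (constrained at step 1)

A->BCB, B->CB, C->AAC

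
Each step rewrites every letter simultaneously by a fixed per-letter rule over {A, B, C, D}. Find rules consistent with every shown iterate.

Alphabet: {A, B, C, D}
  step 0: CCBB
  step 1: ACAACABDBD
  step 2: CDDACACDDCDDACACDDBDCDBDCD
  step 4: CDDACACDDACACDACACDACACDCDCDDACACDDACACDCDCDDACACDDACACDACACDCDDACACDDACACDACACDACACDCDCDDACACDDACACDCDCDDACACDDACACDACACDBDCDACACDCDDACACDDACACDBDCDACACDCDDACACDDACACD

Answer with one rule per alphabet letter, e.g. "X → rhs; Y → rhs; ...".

  step 1 ⇒ step 2: ACAACABDBD ⇒ CDD·ACA·CDD·CDD·ACA·CDD·BD·CD·BD·CD
    A ↦ CDD
    B ↦ BD
    C ↦ ACA
    D ↦ CD

A->CDD, B->BD, C->ACA, D->CD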